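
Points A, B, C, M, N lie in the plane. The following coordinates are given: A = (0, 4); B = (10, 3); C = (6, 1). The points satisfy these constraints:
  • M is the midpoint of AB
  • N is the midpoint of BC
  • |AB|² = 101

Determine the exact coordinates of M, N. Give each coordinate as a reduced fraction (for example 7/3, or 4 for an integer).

M = (5, 7/2)
N = (8, 2)

1. M_x = 5  [2·M = A+B = (0, 4)+(10, 3)]
2. M_y = 7/2  [2·M = A+B = (0, 4)+(10, 3)]
   so M = (5, 7/2)
3. N_x = 8  [2·N = B+C = (10, 3)+(6, 1)]
4. N_y = 2  [2·N = B+C = (10, 3)+(6, 1)]
   so N = (8, 2)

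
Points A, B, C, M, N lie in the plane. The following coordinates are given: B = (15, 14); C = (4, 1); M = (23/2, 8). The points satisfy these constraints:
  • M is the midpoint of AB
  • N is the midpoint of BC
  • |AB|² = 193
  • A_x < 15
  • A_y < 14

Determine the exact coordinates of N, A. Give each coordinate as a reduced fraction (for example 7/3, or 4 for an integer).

N = (19/2, 15/2)
A = (8, 2)

1. A_x = 8  [A = 2·M−B = 2·(23/2, 8)−(15, 14)]
2. A_y = 2  [A = 2·M−B = 2·(23/2, 8)−(15, 14)]
   so A = (8, 2)
3. N_x = 19/2  [2·N = B+C = (15, 14)+(4, 1)]
4. N_y = 15/2  [2·N = B+C = (15, 14)+(4, 1)]
   so N = (19/2, 15/2)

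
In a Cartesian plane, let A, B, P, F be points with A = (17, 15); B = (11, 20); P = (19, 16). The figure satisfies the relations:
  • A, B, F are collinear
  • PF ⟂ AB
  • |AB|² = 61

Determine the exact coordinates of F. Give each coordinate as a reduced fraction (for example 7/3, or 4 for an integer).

F = (1079/61, 880/61)

1. F_x = 1079/61  [[A, B, F are collinear ⇒ -5x-6y+175=0] ∩ [PF ⟂ AB ⇒ -6x+5y+34=0]]
2. F_y = 880/61  [[A, B, F are collinear ⇒ -5x-6y+175=0] ∩ [PF ⟂ AB ⇒ -6x+5y+34=0]]
   so F = (1079/61, 880/61)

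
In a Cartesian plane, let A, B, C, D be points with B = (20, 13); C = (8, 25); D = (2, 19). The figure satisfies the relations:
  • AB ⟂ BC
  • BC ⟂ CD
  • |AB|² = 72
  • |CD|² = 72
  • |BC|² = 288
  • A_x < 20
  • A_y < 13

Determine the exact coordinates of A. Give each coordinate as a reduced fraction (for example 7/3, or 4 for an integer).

A = (14, 7)

1. A_x = 14  [[AB ⟂ BC ⇒ 12x-12y-84=0] ∩ [|A−(20, 13)|²=72]]
2. A_y = 7  [[AB ⟂ BC ⇒ 12x-12y-84=0] ∩ [|A−(20, 13)|²=72]]
   so A = (14, 7)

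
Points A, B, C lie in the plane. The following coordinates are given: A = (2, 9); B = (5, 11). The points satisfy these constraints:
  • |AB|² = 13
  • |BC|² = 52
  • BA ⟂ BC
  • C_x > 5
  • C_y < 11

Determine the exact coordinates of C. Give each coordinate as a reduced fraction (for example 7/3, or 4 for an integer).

C = (9, 5)

1. C_x = 9  [[BA ⟂ BC ⇒ -3x-2y+37=0] ∩ [|C−(5, 11)|²=52]]
2. C_y = 5  [[BA ⟂ BC ⇒ -3x-2y+37=0] ∩ [|C−(5, 11)|²=52]]
   so C = (9, 5)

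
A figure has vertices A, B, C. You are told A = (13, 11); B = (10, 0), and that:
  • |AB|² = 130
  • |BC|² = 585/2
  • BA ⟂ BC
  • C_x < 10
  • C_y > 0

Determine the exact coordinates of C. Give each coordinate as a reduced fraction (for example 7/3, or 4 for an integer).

1. C_x = -13/2  [[BA ⟂ BC ⇒ 3x+11y-30=0] ∩ [|C−(10, 0)|²=585/2]]
2. C_y = 9/2  [[BA ⟂ BC ⇒ 3x+11y-30=0] ∩ [|C−(10, 0)|²=585/2]]
   so C = (-13/2, 9/2)

C = (-13/2, 9/2)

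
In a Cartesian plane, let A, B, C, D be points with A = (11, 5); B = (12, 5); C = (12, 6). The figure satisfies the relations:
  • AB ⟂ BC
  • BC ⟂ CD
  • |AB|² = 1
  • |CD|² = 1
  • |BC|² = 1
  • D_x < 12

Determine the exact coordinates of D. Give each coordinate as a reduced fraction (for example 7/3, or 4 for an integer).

D = (11, 6)

1. D_x = 11  [[BC ⟂ CD ⇒ 1y-6=0] ∩ [|D−(12, 6)|²=1]]
2. D_y = 6  [[BC ⟂ CD ⇒ 1y-6=0] ∩ [|D−(12, 6)|²=1]]
   so D = (11, 6)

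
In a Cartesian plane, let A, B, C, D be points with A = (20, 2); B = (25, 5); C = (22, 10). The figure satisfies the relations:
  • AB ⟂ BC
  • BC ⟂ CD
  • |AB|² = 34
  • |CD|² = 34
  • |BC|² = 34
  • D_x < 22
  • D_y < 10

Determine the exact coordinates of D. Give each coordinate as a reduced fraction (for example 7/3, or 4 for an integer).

D = (17, 7)

1. D_x = 17  [[BC ⟂ CD ⇒ -3x+5y+16=0] ∩ [|D−(22, 10)|²=34]]
2. D_y = 7  [[BC ⟂ CD ⇒ -3x+5y+16=0] ∩ [|D−(22, 10)|²=34]]
   so D = (17, 7)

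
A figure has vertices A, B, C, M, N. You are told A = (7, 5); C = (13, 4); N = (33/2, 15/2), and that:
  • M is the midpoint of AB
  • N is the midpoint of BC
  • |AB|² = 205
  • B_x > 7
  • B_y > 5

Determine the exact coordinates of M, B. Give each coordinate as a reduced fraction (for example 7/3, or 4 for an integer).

1. B_x = 20  [B = 2·N−C = 2·(33/2, 15/2)−(13, 4)]
2. B_y = 11  [B = 2·N−C = 2·(33/2, 15/2)−(13, 4)]
   so B = (20, 11)
3. M_x = 27/2  [2·M = A+B = (7, 5)+(20, 11)]
4. M_y = 8  [2·M = A+B = (7, 5)+(20, 11)]
   so M = (27/2, 8)

M = (27/2, 8)
B = (20, 11)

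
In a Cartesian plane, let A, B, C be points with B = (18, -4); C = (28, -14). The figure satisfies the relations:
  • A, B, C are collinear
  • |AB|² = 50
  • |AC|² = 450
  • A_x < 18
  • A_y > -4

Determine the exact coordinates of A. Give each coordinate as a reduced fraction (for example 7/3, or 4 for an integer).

A = (13, 1)

1. A_x = 13  [[A, B, C are collinear ⇒ 10x+10y-140=0] ∩ [|A−(18, -4)|²=50]]
2. A_y = 1  [[A, B, C are collinear ⇒ 10x+10y-140=0] ∩ [|A−(18, -4)|²=50]]
   so A = (13, 1)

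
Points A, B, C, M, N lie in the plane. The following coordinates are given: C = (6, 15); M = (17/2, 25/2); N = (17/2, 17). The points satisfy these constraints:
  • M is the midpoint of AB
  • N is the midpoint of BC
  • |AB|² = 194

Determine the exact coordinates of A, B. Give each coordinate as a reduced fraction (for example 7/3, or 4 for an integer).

1. B_x = 11  [B = 2·N−C = 2·(17/2, 17)−(6, 15)]
2. B_y = 19  [B = 2·N−C = 2·(17/2, 17)−(6, 15)]
   so B = (11, 19)
3. A_x = 6  [A = 2·M−B = 2·(17/2, 25/2)−(11, 19)]
4. A_y = 6  [A = 2·M−B = 2·(17/2, 25/2)−(11, 19)]
   so A = (6, 6)

A = (6, 6)
B = (11, 19)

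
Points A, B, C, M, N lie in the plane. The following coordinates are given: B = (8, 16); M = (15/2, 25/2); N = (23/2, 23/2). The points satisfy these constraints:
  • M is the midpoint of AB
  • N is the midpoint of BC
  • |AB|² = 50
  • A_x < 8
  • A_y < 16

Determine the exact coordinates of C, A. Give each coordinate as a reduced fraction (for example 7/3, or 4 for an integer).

C = (15, 7)
A = (7, 9)

1. A_x = 7  [A = 2·M−B = 2·(15/2, 25/2)−(8, 16)]
2. A_y = 9  [A = 2·M−B = 2·(15/2, 25/2)−(8, 16)]
   so A = (7, 9)
3. C_x = 15  [C = 2·N−B = 2·(23/2, 23/2)−(8, 16)]
4. C_y = 7  [C = 2·N−B = 2·(23/2, 23/2)−(8, 16)]
   so C = (15, 7)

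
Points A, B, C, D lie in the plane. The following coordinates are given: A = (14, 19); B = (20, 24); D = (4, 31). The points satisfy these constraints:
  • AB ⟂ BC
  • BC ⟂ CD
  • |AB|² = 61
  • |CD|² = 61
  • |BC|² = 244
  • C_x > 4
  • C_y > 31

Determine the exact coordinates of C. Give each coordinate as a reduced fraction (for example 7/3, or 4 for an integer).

1. C_x = 10  [[AB ⟂ BC ⇒ 6x+5y-240=0] ∩ [|C−(4, 31)|²=61]]
2. C_y = 36  [[AB ⟂ BC ⇒ 6x+5y-240=0] ∩ [|C−(4, 31)|²=61]]
   so C = (10, 36)

C = (10, 36)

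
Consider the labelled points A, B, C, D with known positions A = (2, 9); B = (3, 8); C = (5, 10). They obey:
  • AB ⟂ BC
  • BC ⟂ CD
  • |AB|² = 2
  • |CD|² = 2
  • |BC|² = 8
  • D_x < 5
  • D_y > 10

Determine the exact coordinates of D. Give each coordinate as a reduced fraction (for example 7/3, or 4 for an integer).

D = (4, 11)

1. D_x = 4  [[BC ⟂ CD ⇒ 2x+2y-30=0] ∩ [|D−(5, 10)|²=2]]
2. D_y = 11  [[BC ⟂ CD ⇒ 2x+2y-30=0] ∩ [|D−(5, 10)|²=2]]
   so D = (4, 11)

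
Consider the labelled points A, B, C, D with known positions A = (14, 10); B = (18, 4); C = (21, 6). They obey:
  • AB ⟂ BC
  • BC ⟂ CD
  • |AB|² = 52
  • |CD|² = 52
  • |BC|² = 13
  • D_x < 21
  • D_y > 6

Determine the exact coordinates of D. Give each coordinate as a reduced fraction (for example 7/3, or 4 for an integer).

1. D_x = 17  [[BC ⟂ CD ⇒ 3x+2y-75=0] ∩ [|D−(21, 6)|²=52]]
2. D_y = 12  [[BC ⟂ CD ⇒ 3x+2y-75=0] ∩ [|D−(21, 6)|²=52]]
   so D = (17, 12)

D = (17, 12)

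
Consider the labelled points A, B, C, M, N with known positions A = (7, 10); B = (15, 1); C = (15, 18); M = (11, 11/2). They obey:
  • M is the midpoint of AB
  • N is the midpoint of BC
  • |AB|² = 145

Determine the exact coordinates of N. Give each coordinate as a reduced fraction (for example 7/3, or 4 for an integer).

1. N_x = 15  [2·N = B+C = (15, 1)+(15, 18)]
2. N_y = 19/2  [2·N = B+C = (15, 1)+(15, 18)]
   so N = (15, 19/2)

N = (15, 19/2)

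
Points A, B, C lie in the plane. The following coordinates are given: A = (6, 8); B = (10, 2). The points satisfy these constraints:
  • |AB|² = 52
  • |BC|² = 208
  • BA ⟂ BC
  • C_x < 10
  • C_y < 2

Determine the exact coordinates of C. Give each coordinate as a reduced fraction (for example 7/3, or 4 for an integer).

1. C_x = -2  [[BA ⟂ BC ⇒ -4x+6y+28=0] ∩ [|C−(10, 2)|²=208]]
2. C_y = -6  [[BA ⟂ BC ⇒ -4x+6y+28=0] ∩ [|C−(10, 2)|²=208]]
   so C = (-2, -6)

C = (-2, -6)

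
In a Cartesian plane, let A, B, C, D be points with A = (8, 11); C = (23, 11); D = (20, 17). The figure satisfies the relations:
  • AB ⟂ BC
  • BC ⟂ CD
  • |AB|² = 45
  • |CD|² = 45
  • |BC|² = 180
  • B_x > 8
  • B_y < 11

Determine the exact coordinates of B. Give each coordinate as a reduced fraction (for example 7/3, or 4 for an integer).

B = (11, 5)

1. B_x = 11  [[BC ⟂ CD ⇒ 3x-6y-3=0] ∩ [|B−(8, 11)|²=45]]
2. B_y = 5  [[BC ⟂ CD ⇒ 3x-6y-3=0] ∩ [|B−(8, 11)|²=45]]
   so B = (11, 5)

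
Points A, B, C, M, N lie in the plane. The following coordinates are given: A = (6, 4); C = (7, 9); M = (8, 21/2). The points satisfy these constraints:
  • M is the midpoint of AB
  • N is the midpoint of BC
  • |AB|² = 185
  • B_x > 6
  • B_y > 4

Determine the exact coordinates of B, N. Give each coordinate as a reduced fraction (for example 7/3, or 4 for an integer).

1. B_x = 10  [B = 2·M−A = 2·(8, 21/2)−(6, 4)]
2. B_y = 17  [B = 2·M−A = 2·(8, 21/2)−(6, 4)]
   so B = (10, 17)
3. N_x = 17/2  [2·N = B+C = (10, 17)+(7, 9)]
4. N_y = 13  [2·N = B+C = (10, 17)+(7, 9)]
   so N = (17/2, 13)

B = (10, 17)
N = (17/2, 13)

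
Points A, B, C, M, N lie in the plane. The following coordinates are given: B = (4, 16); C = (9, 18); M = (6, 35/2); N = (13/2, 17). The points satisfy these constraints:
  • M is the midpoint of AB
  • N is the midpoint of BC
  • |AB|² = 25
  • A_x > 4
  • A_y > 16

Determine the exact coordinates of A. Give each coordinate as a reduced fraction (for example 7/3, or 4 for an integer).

A = (8, 19)

1. A_x = 8  [A = 2·M−B = 2·(6, 35/2)−(4, 16)]
2. A_y = 19  [A = 2·M−B = 2·(6, 35/2)−(4, 16)]
   so A = (8, 19)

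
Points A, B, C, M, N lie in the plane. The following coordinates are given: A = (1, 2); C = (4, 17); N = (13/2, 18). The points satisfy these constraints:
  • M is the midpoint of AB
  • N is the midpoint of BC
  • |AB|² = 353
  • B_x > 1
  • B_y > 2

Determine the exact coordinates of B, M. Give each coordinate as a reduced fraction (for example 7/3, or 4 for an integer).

B = (9, 19)
M = (5, 21/2)

1. B_x = 9  [B = 2·N−C = 2·(13/2, 18)−(4, 17)]
2. B_y = 19  [B = 2·N−C = 2·(13/2, 18)−(4, 17)]
   so B = (9, 19)
3. M_x = 5  [2·M = A+B = (1, 2)+(9, 19)]
4. M_y = 21/2  [2·M = A+B = (1, 2)+(9, 19)]
   so M = (5, 21/2)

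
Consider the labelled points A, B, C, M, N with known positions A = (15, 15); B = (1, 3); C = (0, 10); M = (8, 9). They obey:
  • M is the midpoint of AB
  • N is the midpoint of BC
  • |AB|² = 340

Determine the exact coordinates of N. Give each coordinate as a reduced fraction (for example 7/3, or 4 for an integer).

N = (1/2, 13/2)

1. N_x = 1/2  [2·N = B+C = (1, 3)+(0, 10)]
2. N_y = 13/2  [2·N = B+C = (1, 3)+(0, 10)]
   so N = (1/2, 13/2)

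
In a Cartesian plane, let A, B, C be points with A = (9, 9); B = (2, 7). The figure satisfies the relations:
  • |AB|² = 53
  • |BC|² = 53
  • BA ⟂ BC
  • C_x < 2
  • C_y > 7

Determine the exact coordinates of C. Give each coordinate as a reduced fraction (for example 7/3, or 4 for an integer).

1. C_x = 0  [[BA ⟂ BC ⇒ 7x+2y-28=0] ∩ [|C−(2, 7)|²=53]]
2. C_y = 14  [[BA ⟂ BC ⇒ 7x+2y-28=0] ∩ [|C−(2, 7)|²=53]]
   so C = (0, 14)

C = (0, 14)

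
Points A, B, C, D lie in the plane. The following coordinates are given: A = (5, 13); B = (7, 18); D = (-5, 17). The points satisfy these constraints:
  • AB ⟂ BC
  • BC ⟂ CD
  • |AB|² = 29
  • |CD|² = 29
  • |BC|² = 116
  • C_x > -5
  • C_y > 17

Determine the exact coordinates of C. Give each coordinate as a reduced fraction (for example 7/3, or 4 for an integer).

1. C_x = -3  [[AB ⟂ BC ⇒ 2x+5y-104=0] ∩ [|C−(-5, 17)|²=29]]
2. C_y = 22  [[AB ⟂ BC ⇒ 2x+5y-104=0] ∩ [|C−(-5, 17)|²=29]]
   so C = (-3, 22)

C = (-3, 22)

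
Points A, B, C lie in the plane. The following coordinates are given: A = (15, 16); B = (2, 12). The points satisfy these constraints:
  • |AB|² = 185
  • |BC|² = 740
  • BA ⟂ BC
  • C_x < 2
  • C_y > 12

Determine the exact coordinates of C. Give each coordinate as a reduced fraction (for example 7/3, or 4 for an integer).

C = (-6, 38)

1. C_x = -6  [[BA ⟂ BC ⇒ 13x+4y-74=0] ∩ [|C−(2, 12)|²=740]]
2. C_y = 38  [[BA ⟂ BC ⇒ 13x+4y-74=0] ∩ [|C−(2, 12)|²=740]]
   so C = (-6, 38)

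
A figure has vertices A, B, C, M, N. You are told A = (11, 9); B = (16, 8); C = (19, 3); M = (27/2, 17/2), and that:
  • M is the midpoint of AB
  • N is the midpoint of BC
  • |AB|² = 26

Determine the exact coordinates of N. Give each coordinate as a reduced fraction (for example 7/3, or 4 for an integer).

1. N_x = 35/2  [2·N = B+C = (16, 8)+(19, 3)]
2. N_y = 11/2  [2·N = B+C = (16, 8)+(19, 3)]
   so N = (35/2, 11/2)

N = (35/2, 11/2)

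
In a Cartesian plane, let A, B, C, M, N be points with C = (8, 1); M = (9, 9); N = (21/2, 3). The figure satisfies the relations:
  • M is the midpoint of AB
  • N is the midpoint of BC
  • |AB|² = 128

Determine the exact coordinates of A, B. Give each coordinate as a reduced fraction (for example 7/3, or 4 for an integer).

1. B_x = 13  [B = 2·N−C = 2·(21/2, 3)−(8, 1)]
2. B_y = 5  [B = 2·N−C = 2·(21/2, 3)−(8, 1)]
   so B = (13, 5)
3. A_x = 5  [A = 2·M−B = 2·(9, 9)−(13, 5)]
4. A_y = 13  [A = 2·M−B = 2·(9, 9)−(13, 5)]
   so A = (5, 13)

A = (5, 13)
B = (13, 5)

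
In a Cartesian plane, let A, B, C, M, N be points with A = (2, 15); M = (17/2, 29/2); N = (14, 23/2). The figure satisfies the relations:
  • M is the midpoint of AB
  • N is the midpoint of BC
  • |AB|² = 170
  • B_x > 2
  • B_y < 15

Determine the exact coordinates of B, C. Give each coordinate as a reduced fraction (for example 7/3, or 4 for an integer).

B = (15, 14)
C = (13, 9)

1. B_x = 15  [B = 2·M−A = 2·(17/2, 29/2)−(2, 15)]
2. B_y = 14  [B = 2·M−A = 2·(17/2, 29/2)−(2, 15)]
   so B = (15, 14)
3. C_x = 13  [C = 2·N−B = 2·(14, 23/2)−(15, 14)]
4. C_y = 9  [C = 2·N−B = 2·(14, 23/2)−(15, 14)]
   so C = (13, 9)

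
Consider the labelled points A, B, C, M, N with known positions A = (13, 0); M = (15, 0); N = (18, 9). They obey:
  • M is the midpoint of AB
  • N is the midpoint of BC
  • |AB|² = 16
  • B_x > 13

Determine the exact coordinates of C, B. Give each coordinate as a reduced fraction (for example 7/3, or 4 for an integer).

C = (19, 18)
B = (17, 0)

1. B_x = 17  [B = 2·M−A = 2·(15, 0)−(13, 0)]
2. B_y = 0  [B = 2·M−A = 2·(15, 0)−(13, 0)]
   so B = (17, 0)
3. C_x = 19  [C = 2·N−B = 2·(18, 9)−(17, 0)]
4. C_y = 18  [C = 2·N−B = 2·(18, 9)−(17, 0)]
   so C = (19, 18)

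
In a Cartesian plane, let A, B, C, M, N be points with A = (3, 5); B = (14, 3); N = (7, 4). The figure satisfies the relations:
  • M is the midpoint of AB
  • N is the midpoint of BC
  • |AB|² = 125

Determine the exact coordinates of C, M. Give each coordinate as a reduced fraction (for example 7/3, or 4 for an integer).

1. M_x = 17/2  [2·M = A+B = (3, 5)+(14, 3)]
2. M_y = 4  [2·M = A+B = (3, 5)+(14, 3)]
   so M = (17/2, 4)
3. C_x = 0  [C = 2·N−B = 2·(7, 4)−(14, 3)]
4. C_y = 5  [C = 2·N−B = 2·(7, 4)−(14, 3)]
   so C = (0, 5)

C = (0, 5)
M = (17/2, 4)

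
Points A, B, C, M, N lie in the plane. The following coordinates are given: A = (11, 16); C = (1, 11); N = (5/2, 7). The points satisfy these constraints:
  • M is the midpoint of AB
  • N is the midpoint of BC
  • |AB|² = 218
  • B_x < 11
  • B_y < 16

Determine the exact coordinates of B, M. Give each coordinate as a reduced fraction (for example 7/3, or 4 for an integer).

1. B_x = 4  [B = 2·N−C = 2·(5/2, 7)−(1, 11)]
2. B_y = 3  [B = 2·N−C = 2·(5/2, 7)−(1, 11)]
   so B = (4, 3)
3. M_x = 15/2  [2·M = A+B = (11, 16)+(4, 3)]
4. M_y = 19/2  [2·M = A+B = (11, 16)+(4, 3)]
   so M = (15/2, 19/2)

B = (4, 3)
M = (15/2, 19/2)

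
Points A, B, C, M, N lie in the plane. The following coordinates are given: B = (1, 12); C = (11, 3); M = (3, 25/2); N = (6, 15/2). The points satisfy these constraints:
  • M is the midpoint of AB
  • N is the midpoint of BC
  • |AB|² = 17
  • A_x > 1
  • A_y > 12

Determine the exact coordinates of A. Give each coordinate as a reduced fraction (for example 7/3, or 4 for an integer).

A = (5, 13)

1. A_x = 5  [A = 2·M−B = 2·(3, 25/2)−(1, 12)]
2. A_y = 13  [A = 2·M−B = 2·(3, 25/2)−(1, 12)]
   so A = (5, 13)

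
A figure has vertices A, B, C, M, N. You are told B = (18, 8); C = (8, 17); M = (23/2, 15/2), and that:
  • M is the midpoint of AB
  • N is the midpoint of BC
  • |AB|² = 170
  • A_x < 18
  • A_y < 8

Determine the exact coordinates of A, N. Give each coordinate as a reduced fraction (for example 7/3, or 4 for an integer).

1. A_x = 5  [A = 2·M−B = 2·(23/2, 15/2)−(18, 8)]
2. A_y = 7  [A = 2·M−B = 2·(23/2, 15/2)−(18, 8)]
   so A = (5, 7)
3. N_x = 13  [2·N = B+C = (18, 8)+(8, 17)]
4. N_y = 25/2  [2·N = B+C = (18, 8)+(8, 17)]
   so N = (13, 25/2)

A = (5, 7)
N = (13, 25/2)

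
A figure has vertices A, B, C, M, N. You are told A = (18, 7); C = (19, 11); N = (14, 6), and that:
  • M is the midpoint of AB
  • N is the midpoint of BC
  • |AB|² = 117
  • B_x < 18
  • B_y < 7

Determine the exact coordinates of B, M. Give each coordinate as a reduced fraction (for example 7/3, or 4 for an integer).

B = (9, 1)
M = (27/2, 4)

1. B_x = 9  [B = 2·N−C = 2·(14, 6)−(19, 11)]
2. B_y = 1  [B = 2·N−C = 2·(14, 6)−(19, 11)]
   so B = (9, 1)
3. M_x = 27/2  [2·M = A+B = (18, 7)+(9, 1)]
4. M_y = 4  [2·M = A+B = (18, 7)+(9, 1)]
   so M = (27/2, 4)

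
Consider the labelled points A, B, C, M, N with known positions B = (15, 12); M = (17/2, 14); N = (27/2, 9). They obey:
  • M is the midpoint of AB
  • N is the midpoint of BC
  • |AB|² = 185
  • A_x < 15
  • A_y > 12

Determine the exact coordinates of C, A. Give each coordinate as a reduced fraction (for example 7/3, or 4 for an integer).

C = (12, 6)
A = (2, 16)

1. A_x = 2  [A = 2·M−B = 2·(17/2, 14)−(15, 12)]
2. A_y = 16  [A = 2·M−B = 2·(17/2, 14)−(15, 12)]
   so A = (2, 16)
3. C_x = 12  [C = 2·N−B = 2·(27/2, 9)−(15, 12)]
4. C_y = 6  [C = 2·N−B = 2·(27/2, 9)−(15, 12)]
   so C = (12, 6)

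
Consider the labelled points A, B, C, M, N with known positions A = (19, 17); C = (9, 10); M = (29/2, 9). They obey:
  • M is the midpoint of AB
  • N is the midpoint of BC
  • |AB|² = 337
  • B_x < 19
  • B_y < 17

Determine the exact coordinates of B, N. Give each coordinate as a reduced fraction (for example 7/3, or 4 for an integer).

B = (10, 1)
N = (19/2, 11/2)

1. B_x = 10  [B = 2·M−A = 2·(29/2, 9)−(19, 17)]
2. B_y = 1  [B = 2·M−A = 2·(29/2, 9)−(19, 17)]
   so B = (10, 1)
3. N_x = 19/2  [2·N = B+C = (10, 1)+(9, 10)]
4. N_y = 11/2  [2·N = B+C = (10, 1)+(9, 10)]
   so N = (19/2, 11/2)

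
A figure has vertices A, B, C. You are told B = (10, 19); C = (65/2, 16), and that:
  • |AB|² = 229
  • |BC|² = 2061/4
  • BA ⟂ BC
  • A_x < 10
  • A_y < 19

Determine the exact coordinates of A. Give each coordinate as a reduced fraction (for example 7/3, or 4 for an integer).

A = (8, 4)

1. A_x = 8  [[BA ⟂ BC ⇒ 45/2x-3y-168=0] ∩ [|A−(10, 19)|²=229]]
2. A_y = 4  [[BA ⟂ BC ⇒ 45/2x-3y-168=0] ∩ [|A−(10, 19)|²=229]]
   so A = (8, 4)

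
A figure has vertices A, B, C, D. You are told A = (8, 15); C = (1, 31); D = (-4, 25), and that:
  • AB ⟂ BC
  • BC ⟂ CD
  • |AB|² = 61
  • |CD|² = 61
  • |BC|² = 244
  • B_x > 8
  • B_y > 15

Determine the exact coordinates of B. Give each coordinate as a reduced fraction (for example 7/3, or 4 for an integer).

1. B_x = 13  [[BC ⟂ CD ⇒ 5x+6y-191=0] ∩ [|B−(8, 15)|²=61]]
2. B_y = 21  [[BC ⟂ CD ⇒ 5x+6y-191=0] ∩ [|B−(8, 15)|²=61]]
   so B = (13, 21)

B = (13, 21)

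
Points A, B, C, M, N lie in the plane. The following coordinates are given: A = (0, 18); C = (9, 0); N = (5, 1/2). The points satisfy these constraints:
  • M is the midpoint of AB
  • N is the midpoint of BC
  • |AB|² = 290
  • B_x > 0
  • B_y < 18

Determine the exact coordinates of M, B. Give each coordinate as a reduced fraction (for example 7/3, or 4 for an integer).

M = (1/2, 19/2)
B = (1, 1)

1. B_x = 1  [B = 2·N−C = 2·(5, 1/2)−(9, 0)]
2. B_y = 1  [B = 2·N−C = 2·(5, 1/2)−(9, 0)]
   so B = (1, 1)
3. M_x = 1/2  [2·M = A+B = (0, 18)+(1, 1)]
4. M_y = 19/2  [2·M = A+B = (0, 18)+(1, 1)]
   so M = (1/2, 19/2)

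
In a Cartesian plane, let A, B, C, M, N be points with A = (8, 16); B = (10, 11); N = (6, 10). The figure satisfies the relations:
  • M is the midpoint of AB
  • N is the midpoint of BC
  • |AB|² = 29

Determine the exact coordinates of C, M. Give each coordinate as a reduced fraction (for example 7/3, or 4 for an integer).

C = (2, 9)
M = (9, 27/2)

1. M_x = 9  [2·M = A+B = (8, 16)+(10, 11)]
2. M_y = 27/2  [2·M = A+B = (8, 16)+(10, 11)]
   so M = (9, 27/2)
3. C_x = 2  [C = 2·N−B = 2·(6, 10)−(10, 11)]
4. C_y = 9  [C = 2·N−B = 2·(6, 10)−(10, 11)]
   so C = (2, 9)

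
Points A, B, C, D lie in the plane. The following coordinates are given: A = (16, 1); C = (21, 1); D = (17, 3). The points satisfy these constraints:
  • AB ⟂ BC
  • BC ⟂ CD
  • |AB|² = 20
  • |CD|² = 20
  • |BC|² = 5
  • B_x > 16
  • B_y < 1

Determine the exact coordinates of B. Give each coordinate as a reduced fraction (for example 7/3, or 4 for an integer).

B = (20, -1)

1. B_x = 20  [[BC ⟂ CD ⇒ 4x-2y-82=0] ∩ [|B−(16, 1)|²=20]]
2. B_y = -1  [[BC ⟂ CD ⇒ 4x-2y-82=0] ∩ [|B−(16, 1)|²=20]]
   so B = (20, -1)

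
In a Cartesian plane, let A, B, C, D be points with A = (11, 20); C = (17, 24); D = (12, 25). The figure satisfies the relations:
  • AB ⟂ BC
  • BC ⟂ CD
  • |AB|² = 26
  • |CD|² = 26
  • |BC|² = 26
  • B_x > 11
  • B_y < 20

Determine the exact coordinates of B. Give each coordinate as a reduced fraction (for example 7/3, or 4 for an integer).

B = (16, 19)

1. B_x = 16  [[BC ⟂ CD ⇒ 5x-1y-61=0] ∩ [|B−(11, 20)|²=26]]
2. B_y = 19  [[BC ⟂ CD ⇒ 5x-1y-61=0] ∩ [|B−(11, 20)|²=26]]
   so B = (16, 19)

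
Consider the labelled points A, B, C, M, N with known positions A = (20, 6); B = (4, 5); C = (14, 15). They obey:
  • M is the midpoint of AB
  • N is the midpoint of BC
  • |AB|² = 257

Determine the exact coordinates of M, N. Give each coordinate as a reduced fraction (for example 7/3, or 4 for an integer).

1. M_x = 12  [2·M = A+B = (20, 6)+(4, 5)]
2. M_y = 11/2  [2·M = A+B = (20, 6)+(4, 5)]
   so M = (12, 11/2)
3. N_x = 9  [2·N = B+C = (4, 5)+(14, 15)]
4. N_y = 10  [2·N = B+C = (4, 5)+(14, 15)]
   so N = (9, 10)

M = (12, 11/2)
N = (9, 10)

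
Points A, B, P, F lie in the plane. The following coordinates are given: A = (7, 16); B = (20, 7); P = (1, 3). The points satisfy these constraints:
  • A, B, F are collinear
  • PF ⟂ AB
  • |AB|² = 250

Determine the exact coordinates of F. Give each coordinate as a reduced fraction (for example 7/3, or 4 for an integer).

1. F_x = 2257/250  [[A, B, F are collinear ⇒ 9x+13y-271=0] ∩ [PF ⟂ AB ⇒ 13x-9y+14=0]]
2. F_y = 3649/250  [[A, B, F are collinear ⇒ 9x+13y-271=0] ∩ [PF ⟂ AB ⇒ 13x-9y+14=0]]
   so F = (2257/250, 3649/250)

F = (2257/250, 3649/250)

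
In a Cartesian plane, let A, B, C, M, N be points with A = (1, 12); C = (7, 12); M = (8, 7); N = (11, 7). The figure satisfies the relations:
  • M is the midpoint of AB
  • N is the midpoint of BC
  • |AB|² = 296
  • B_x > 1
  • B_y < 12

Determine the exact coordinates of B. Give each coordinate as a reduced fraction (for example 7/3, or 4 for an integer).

1. B_x = 15  [B = 2·M−A = 2·(8, 7)−(1, 12)]
2. B_y = 2  [B = 2·M−A = 2·(8, 7)−(1, 12)]
   so B = (15, 2)

B = (15, 2)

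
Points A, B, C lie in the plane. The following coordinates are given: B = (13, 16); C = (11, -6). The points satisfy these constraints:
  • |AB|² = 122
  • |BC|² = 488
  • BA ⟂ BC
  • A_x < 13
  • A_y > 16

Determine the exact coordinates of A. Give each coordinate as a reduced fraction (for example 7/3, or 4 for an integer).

1. A_x = 2  [[BA ⟂ BC ⇒ -2x-22y+378=0] ∩ [|A−(13, 16)|²=122]]
2. A_y = 17  [[BA ⟂ BC ⇒ -2x-22y+378=0] ∩ [|A−(13, 16)|²=122]]
   so A = (2, 17)

A = (2, 17)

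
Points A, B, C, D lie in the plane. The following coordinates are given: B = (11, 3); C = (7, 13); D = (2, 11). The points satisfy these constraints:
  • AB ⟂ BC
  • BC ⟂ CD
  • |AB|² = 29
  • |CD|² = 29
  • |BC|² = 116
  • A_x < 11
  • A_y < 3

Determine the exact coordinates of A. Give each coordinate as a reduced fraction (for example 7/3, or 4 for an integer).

A = (6, 1)

1. A_x = 6  [[AB ⟂ BC ⇒ 4x-10y-14=0] ∩ [|A−(11, 3)|²=29]]
2. A_y = 1  [[AB ⟂ BC ⇒ 4x-10y-14=0] ∩ [|A−(11, 3)|²=29]]
   so A = (6, 1)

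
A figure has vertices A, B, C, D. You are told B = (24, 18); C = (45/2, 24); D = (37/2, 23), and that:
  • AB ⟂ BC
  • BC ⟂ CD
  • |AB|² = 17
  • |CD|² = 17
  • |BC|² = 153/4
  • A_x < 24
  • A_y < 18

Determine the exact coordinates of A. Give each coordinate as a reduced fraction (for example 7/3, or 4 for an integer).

1. A_x = 20  [[AB ⟂ BC ⇒ 3/2x-6y+72=0] ∩ [|A−(24, 18)|²=17]]
2. A_y = 17  [[AB ⟂ BC ⇒ 3/2x-6y+72=0] ∩ [|A−(24, 18)|²=17]]
   so A = (20, 17)

A = (20, 17)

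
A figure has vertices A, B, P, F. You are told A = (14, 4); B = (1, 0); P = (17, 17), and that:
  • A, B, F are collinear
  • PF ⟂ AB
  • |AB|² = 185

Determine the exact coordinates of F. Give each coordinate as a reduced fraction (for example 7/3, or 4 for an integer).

1. F_x = 3773/185  [[A, B, F are collinear ⇒ 4x-13y-4=0] ∩ [PF ⟂ AB ⇒ -13x-4y+289=0]]
2. F_y = 1104/185  [[A, B, F are collinear ⇒ 4x-13y-4=0] ∩ [PF ⟂ AB ⇒ -13x-4y+289=0]]
   so F = (3773/185, 1104/185)

F = (3773/185, 1104/185)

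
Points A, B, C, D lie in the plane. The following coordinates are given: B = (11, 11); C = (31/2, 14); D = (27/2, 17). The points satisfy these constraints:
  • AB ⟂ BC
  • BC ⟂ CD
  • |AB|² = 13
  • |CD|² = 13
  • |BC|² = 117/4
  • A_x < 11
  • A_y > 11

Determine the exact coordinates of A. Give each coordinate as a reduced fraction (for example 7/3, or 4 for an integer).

1. A_x = 9  [[AB ⟂ BC ⇒ -9/2x-3y+165/2=0] ∩ [|A−(11, 11)|²=13]]
2. A_y = 14  [[AB ⟂ BC ⇒ -9/2x-3y+165/2=0] ∩ [|A−(11, 11)|²=13]]
   so A = (9, 14)

A = (9, 14)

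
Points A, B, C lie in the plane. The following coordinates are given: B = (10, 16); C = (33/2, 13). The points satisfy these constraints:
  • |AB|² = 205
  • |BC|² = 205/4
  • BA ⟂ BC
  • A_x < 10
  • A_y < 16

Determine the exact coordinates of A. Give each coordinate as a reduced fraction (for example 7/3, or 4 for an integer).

A = (4, 3)

1. A_x = 4  [[BA ⟂ BC ⇒ 13/2x-3y-17=0] ∩ [|A−(10, 16)|²=205]]
2. A_y = 3  [[BA ⟂ BC ⇒ 13/2x-3y-17=0] ∩ [|A−(10, 16)|²=205]]
   so A = (4, 3)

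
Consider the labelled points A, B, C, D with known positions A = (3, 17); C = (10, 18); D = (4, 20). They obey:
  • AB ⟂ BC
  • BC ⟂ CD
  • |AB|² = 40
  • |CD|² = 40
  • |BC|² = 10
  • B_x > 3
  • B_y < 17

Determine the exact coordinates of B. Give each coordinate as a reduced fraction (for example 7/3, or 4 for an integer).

B = (9, 15)

1. B_x = 9  [[BC ⟂ CD ⇒ 6x-2y-24=0] ∩ [|B−(3, 17)|²=40]]
2. B_y = 15  [[BC ⟂ CD ⇒ 6x-2y-24=0] ∩ [|B−(3, 17)|²=40]]
   so B = (9, 15)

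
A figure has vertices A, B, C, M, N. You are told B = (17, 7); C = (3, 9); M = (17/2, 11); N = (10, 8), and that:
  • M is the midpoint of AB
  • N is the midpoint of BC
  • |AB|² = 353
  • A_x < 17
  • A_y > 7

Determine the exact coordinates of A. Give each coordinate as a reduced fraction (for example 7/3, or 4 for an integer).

A = (0, 15)

1. A_x = 0  [A = 2·M−B = 2·(17/2, 11)−(17, 7)]
2. A_y = 15  [A = 2·M−B = 2·(17/2, 11)−(17, 7)]
   so A = (0, 15)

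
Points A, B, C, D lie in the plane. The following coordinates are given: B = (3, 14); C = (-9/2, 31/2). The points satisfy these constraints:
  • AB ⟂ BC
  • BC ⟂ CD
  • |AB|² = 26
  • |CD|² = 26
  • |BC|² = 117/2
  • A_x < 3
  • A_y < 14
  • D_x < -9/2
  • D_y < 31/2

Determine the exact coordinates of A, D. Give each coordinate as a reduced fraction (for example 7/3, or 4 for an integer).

1. A_x = 2  [[AB ⟂ BC ⇒ 15/2x-3/2y-3/2=0] ∩ [|A−(3, 14)|²=26]]
2. A_y = 9  [[AB ⟂ BC ⇒ 15/2x-3/2y-3/2=0] ∩ [|A−(3, 14)|²=26]]
   so A = (2, 9)
3. D_x = -11/2  [[BC ⟂ CD ⇒ -15/2x+3/2y-57=0] ∩ [|D−(-9/2, 31/2)|²=26]]
4. D_y = 21/2  [[BC ⟂ CD ⇒ -15/2x+3/2y-57=0] ∩ [|D−(-9/2, 31/2)|²=26]]
   so D = (-11/2, 21/2)

A = (2, 9)
D = (-11/2, 21/2)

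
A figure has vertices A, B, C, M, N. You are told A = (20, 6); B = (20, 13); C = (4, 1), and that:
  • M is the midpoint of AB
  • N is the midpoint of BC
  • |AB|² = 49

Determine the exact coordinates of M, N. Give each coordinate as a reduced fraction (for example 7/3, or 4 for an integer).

1. M_x = 20  [2·M = A+B = (20, 6)+(20, 13)]
2. M_y = 19/2  [2·M = A+B = (20, 6)+(20, 13)]
   so M = (20, 19/2)
3. N_x = 12  [2·N = B+C = (20, 13)+(4, 1)]
4. N_y = 7  [2·N = B+C = (20, 13)+(4, 1)]
   so N = (12, 7)

M = (20, 19/2)
N = (12, 7)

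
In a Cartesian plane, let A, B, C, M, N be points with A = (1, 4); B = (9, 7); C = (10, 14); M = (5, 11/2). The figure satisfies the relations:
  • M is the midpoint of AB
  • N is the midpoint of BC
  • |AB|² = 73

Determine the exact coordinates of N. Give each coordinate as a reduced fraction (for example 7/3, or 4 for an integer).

N = (19/2, 21/2)

1. N_x = 19/2  [2·N = B+C = (9, 7)+(10, 14)]
2. N_y = 21/2  [2·N = B+C = (9, 7)+(10, 14)]
   so N = (19/2, 21/2)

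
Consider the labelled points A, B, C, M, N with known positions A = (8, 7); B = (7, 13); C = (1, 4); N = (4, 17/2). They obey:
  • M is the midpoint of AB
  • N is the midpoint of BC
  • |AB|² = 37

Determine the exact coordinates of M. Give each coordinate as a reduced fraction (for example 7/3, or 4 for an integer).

M = (15/2, 10)

1. M_x = 15/2  [2·M = A+B = (8, 7)+(7, 13)]
2. M_y = 10  [2·M = A+B = (8, 7)+(7, 13)]
   so M = (15/2, 10)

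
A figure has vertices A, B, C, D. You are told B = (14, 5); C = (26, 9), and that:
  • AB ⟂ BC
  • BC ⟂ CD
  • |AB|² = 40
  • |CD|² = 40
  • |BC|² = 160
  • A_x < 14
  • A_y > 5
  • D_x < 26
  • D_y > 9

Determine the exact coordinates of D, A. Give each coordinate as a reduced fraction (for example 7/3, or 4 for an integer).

D = (24, 15)
A = (12, 11)

1. D_x = 24  [[BC ⟂ CD ⇒ 12x+4y-348=0] ∩ [|D−(26, 9)|²=40]]
2. D_y = 15  [[BC ⟂ CD ⇒ 12x+4y-348=0] ∩ [|D−(26, 9)|²=40]]
   so D = (24, 15)
3. A_x = 12  [[AB ⟂ BC ⇒ -12x-4y+188=0] ∩ [|A−(14, 5)|²=40]]
4. A_y = 11  [[AB ⟂ BC ⇒ -12x-4y+188=0] ∩ [|A−(14, 5)|²=40]]
   so A = (12, 11)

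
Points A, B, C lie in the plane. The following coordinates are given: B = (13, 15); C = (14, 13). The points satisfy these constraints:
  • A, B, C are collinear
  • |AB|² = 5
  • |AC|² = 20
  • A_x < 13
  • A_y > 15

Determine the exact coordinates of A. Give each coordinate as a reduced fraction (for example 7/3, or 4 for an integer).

A = (12, 17)

1. A_x = 12  [[A, B, C are collinear ⇒ 2x+1y-41=0] ∩ [|A−(13, 15)|²=5]]
2. A_y = 17  [[A, B, C are collinear ⇒ 2x+1y-41=0] ∩ [|A−(13, 15)|²=5]]
   so A = (12, 17)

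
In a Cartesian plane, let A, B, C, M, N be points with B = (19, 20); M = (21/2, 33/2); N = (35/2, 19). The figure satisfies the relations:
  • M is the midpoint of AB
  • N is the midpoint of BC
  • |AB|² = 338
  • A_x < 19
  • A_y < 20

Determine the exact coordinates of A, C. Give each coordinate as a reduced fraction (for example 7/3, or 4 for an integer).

A = (2, 13)
C = (16, 18)

1. A_x = 2  [A = 2·M−B = 2·(21/2, 33/2)−(19, 20)]
2. A_y = 13  [A = 2·M−B = 2·(21/2, 33/2)−(19, 20)]
   so A = (2, 13)
3. C_x = 16  [C = 2·N−B = 2·(35/2, 19)−(19, 20)]
4. C_y = 18  [C = 2·N−B = 2·(35/2, 19)−(19, 20)]
   so C = (16, 18)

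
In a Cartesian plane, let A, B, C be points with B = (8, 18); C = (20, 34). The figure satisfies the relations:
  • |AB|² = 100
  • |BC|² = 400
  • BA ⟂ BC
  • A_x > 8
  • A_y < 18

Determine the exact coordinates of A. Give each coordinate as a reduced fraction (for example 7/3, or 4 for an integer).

1. A_x = 16  [[BA ⟂ BC ⇒ 12x+16y-384=0] ∩ [|A−(8, 18)|²=100]]
2. A_y = 12  [[BA ⟂ BC ⇒ 12x+16y-384=0] ∩ [|A−(8, 18)|²=100]]
   so A = (16, 12)

A = (16, 12)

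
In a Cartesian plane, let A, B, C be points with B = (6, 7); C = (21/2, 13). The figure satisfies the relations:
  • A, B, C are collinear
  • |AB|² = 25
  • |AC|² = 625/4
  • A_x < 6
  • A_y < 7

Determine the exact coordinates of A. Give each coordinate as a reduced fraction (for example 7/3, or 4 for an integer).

A = (3, 3)

1. A_x = 3  [[A, B, C are collinear ⇒ -6x+9/2y+9/2=0] ∩ [|A−(6, 7)|²=25]]
2. A_y = 3  [[A, B, C are collinear ⇒ -6x+9/2y+9/2=0] ∩ [|A−(6, 7)|²=25]]
   so A = (3, 3)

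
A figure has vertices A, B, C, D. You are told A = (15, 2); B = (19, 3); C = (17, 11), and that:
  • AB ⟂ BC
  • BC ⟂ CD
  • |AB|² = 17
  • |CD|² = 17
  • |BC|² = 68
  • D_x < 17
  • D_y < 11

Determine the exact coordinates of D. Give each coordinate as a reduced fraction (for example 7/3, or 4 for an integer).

D = (13, 10)

1. D_x = 13  [[BC ⟂ CD ⇒ -2x+8y-54=0] ∩ [|D−(17, 11)|²=17]]
2. D_y = 10  [[BC ⟂ CD ⇒ -2x+8y-54=0] ∩ [|D−(17, 11)|²=17]]
   so D = (13, 10)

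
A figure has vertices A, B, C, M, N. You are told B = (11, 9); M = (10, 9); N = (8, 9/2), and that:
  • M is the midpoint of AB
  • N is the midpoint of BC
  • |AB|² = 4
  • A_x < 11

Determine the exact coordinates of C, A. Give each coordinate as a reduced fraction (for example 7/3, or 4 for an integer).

1. A_x = 9  [A = 2·M−B = 2·(10, 9)−(11, 9)]
2. A_y = 9  [A = 2·M−B = 2·(10, 9)−(11, 9)]
   so A = (9, 9)
3. C_x = 5  [C = 2·N−B = 2·(8, 9/2)−(11, 9)]
4. C_y = 0  [C = 2·N−B = 2·(8, 9/2)−(11, 9)]
   so C = (5, 0)

C = (5, 0)
A = (9, 9)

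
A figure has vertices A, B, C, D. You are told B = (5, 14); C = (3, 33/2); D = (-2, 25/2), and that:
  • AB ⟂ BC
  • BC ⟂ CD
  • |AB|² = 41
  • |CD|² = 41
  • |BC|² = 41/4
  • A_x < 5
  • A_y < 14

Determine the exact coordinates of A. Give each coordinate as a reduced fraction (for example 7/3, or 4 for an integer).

1. A_x = 0  [[AB ⟂ BC ⇒ 2x-5/2y+25=0] ∩ [|A−(5, 14)|²=41]]
2. A_y = 10  [[AB ⟂ BC ⇒ 2x-5/2y+25=0] ∩ [|A−(5, 14)|²=41]]
   so A = (0, 10)

A = (0, 10)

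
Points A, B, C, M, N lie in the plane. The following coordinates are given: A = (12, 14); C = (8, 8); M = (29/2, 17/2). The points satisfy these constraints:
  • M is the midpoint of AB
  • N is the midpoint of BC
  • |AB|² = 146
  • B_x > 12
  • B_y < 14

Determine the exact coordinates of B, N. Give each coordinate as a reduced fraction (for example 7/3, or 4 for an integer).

1. B_x = 17  [B = 2·M−A = 2·(29/2, 17/2)−(12, 14)]
2. B_y = 3  [B = 2·M−A = 2·(29/2, 17/2)−(12, 14)]
   so B = (17, 3)
3. N_x = 25/2  [2·N = B+C = (17, 3)+(8, 8)]
4. N_y = 11/2  [2·N = B+C = (17, 3)+(8, 8)]
   so N = (25/2, 11/2)

B = (17, 3)
N = (25/2, 11/2)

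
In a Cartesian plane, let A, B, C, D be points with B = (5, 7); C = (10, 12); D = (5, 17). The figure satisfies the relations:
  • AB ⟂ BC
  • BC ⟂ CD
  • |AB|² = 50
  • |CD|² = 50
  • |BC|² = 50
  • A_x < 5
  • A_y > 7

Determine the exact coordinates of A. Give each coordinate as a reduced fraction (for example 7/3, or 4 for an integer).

1. A_x = 0  [[AB ⟂ BC ⇒ -5x-5y+60=0] ∩ [|A−(5, 7)|²=50]]
2. A_y = 12  [[AB ⟂ BC ⇒ -5x-5y+60=0] ∩ [|A−(5, 7)|²=50]]
   so A = (0, 12)

A = (0, 12)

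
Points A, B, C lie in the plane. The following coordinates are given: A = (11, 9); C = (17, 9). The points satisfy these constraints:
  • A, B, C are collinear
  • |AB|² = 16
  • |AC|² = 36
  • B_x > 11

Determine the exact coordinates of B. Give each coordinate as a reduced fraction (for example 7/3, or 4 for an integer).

B = (15, 9)

1. B_x = 15  [[A, B, C are collinear ⇒ -6y+54=0] ∩ [|B−(11, 9)|²=16]]
2. B_y = 9  [[A, B, C are collinear ⇒ -6y+54=0] ∩ [|B−(11, 9)|²=16]]
   so B = (15, 9)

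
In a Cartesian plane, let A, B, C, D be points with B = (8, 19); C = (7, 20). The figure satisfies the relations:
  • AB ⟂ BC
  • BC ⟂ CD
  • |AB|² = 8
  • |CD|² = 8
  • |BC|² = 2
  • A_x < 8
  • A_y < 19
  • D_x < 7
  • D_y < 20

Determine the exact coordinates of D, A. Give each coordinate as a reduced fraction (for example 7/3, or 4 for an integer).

D = (5, 18)
A = (6, 17)

1. D_x = 5  [[BC ⟂ CD ⇒ -1x+1y-13=0] ∩ [|D−(7, 20)|²=8]]
2. D_y = 18  [[BC ⟂ CD ⇒ -1x+1y-13=0] ∩ [|D−(7, 20)|²=8]]
   so D = (5, 18)
3. A_x = 6  [[AB ⟂ BC ⇒ 1x-1y+11=0] ∩ [|A−(8, 19)|²=8]]
4. A_y = 17  [[AB ⟂ BC ⇒ 1x-1y+11=0] ∩ [|A−(8, 19)|²=8]]
   so A = (6, 17)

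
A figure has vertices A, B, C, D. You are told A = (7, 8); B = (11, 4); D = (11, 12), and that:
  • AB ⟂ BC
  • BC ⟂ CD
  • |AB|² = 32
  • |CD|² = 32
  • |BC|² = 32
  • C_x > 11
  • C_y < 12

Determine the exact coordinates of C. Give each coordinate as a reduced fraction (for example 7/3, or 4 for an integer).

C = (15, 8)

1. C_x = 15  [[AB ⟂ BC ⇒ 4x-4y-28=0] ∩ [|C−(11, 12)|²=32]]
2. C_y = 8  [[AB ⟂ BC ⇒ 4x-4y-28=0] ∩ [|C−(11, 12)|²=32]]
   so C = (15, 8)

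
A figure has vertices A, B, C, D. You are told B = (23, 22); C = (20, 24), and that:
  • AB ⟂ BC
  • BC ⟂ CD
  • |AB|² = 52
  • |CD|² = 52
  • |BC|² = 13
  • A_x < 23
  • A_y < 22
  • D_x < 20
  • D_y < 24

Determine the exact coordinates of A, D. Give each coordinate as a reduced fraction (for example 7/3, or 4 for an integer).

1. A_x = 19  [[AB ⟂ BC ⇒ 3x-2y-25=0] ∩ [|A−(23, 22)|²=52]]
2. A_y = 16  [[AB ⟂ BC ⇒ 3x-2y-25=0] ∩ [|A−(23, 22)|²=52]]
   so A = (19, 16)
3. D_x = 16  [[BC ⟂ CD ⇒ -3x+2y+12=0] ∩ [|D−(20, 24)|²=52]]
4. D_y = 18  [[BC ⟂ CD ⇒ -3x+2y+12=0] ∩ [|D−(20, 24)|²=52]]
   so D = (16, 18)

A = (19, 16)
D = (16, 18)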